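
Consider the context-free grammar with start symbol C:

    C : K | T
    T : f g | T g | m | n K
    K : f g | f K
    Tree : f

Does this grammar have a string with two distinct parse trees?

Ambiguous

Witness: f g

Derivation 1: C ⇒ K ⇒ f g
Derivation 2: C ⇒ T ⇒ f g

Two distinct leftmost derivations for the same string.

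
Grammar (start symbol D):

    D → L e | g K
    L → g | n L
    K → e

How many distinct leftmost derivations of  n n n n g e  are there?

1

Parse trees for n n n n g e:
  [D [L n [L n [L n [L n [L g]]]]] e]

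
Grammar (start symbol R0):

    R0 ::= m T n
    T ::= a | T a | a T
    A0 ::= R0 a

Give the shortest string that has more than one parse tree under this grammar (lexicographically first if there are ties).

m a a n

length 3: no string has ≥2 trees
length 4: m a a n has 2 parse trees

Two derivations of m a a n:
  R0 ⇒ m T n ⇒ m T a n ⇒ m a a n
  R0 ⇒ m T n ⇒ m a T n ⇒ m a a n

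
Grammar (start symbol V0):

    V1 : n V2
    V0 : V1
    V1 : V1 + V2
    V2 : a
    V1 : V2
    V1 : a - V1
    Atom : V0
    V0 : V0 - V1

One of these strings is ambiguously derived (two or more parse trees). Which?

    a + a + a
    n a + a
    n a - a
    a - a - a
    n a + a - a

a + a + a: 1 tree
n a + a: 1 tree
n a - a: 1 tree
a - a - a: 4 trees
n a + a - a: 1 tree

a - a - a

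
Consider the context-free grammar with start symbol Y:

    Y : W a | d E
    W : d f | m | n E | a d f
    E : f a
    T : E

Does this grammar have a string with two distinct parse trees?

Witness: d f a

Derivation 1: Y ⇒ W a ⇒ d f a
Derivation 2: Y ⇒ d E ⇒ d f a

Two distinct leftmost derivations for the same string.

Ambiguous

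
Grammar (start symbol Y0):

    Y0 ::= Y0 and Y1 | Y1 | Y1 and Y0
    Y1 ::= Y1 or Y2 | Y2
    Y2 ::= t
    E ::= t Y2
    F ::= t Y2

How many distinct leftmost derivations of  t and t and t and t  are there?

8

Parse trees for t and t and t and t:
  [Y0 [Y0 [Y0 [Y0 [Y1 [Y2 t]]] and [Y1 [Y2 t]]] and [Y1 [Y2 t]]] and [Y1 [Y2 t]]]
  [Y0 [Y0 [Y0 [Y1 [Y2 t]] and [Y0 [Y1 [Y2 t]]]] and [Y1 [Y2 t]]] and [Y1 [Y2 t]]]
  [Y0 [Y0 [Y1 [Y2 t]] and [Y0 [Y0 [Y1 [Y2 t]]] and [Y1 [Y2 t]]]] and [Y1 [Y2 t]]]
  [Y0 [Y0 [Y1 [Y2 t]] and [Y0 [Y1 [Y2 t]] and [Y0 [Y1 [Y2 t]]]]] and [Y1 [Y2 t]]]
  [Y0 [Y1 [Y2 t]] and [Y0 [Y0 [Y0 [Y1 [Y2 t]]] and [Y1 [Y2 t]]] and [Y1 [Y2 t]]]]
  [Y0 [Y1 [Y2 t]] and [Y0 [Y0 [Y1 [Y2 t]] and [Y0 [Y1 [Y2 t]]]] and [Y1 [Y2 t]]]]
  [Y0 [Y1 [Y2 t]] and [Y0 [Y1 [Y2 t]] and [Y0 [Y0 [Y1 [Y2 t]]] and [Y1 [Y2 t]]]]]
  [Y0 [Y1 [Y2 t]] and [Y0 [Y1 [Y2 t]] and [Y0 [Y1 [Y2 t]] and [Y0 [Y1 [Y2 t]]]]]]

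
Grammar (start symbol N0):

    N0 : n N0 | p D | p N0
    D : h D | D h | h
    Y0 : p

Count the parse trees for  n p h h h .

Parse trees for n p h h h:
  [N0 n [N0 p [D h [D h [D h]]]]]
  [N0 n [N0 p [D h [D [D h] h]]]]
  [N0 n [N0 p [D [D h [D h]] h]]]
  [N0 n [N0 p [D [D [D h] h] h]]]

4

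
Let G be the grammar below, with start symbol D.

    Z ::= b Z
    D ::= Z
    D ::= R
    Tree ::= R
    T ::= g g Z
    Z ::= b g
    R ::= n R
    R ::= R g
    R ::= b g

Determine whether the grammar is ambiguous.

Ambiguous

Witness: b g

Derivation 1: D ⇒ Z ⇒ b g
Derivation 2: D ⇒ R ⇒ b g

Two distinct leftmost derivations for the same string.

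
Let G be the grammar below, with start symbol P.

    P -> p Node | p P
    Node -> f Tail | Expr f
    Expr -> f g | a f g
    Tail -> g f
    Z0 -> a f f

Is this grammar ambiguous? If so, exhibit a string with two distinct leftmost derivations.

Ambiguous

Witness: p f g f

Derivation 1: P ⇒ p Node ⇒ p f Tail ⇒ p f g f
Derivation 2: P ⇒ p Node ⇒ p Expr f ⇒ p f g f

Two distinct leftmost derivations for the same string.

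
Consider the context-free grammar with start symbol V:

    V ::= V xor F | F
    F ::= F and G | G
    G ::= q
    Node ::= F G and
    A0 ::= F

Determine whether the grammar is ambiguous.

Unambiguous

Only V, F, G are reachable from V; ignoring the rest: V → V xor F | F  ;  F → F and G | G  — a left-associative chain with G at the bottom. Each string factors uniquely by precedence.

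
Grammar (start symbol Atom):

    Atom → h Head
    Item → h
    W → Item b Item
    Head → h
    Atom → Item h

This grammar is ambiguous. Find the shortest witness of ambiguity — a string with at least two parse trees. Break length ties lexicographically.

length 2: h h has 2 parse trees

Two derivations of h h:
  Atom ⇒ h Head ⇒ h h
  Atom ⇒ Item h ⇒ h h

h h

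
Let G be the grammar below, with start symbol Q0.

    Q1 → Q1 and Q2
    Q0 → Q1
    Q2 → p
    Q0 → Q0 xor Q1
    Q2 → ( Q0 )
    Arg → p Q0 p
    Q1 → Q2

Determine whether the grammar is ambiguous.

Unambiguous

Only Q0, Q1, Q2 are reachable from Q0; ignoring the rest: Q0 → Q0 xor Q1 | Q1  ;  Q1 → Q1 and Q2 | Q2  — a left-associative chain with Q2 at the bottom. Each string factors uniquely by precedence.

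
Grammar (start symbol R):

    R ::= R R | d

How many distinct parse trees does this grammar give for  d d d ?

Parse trees for d d d:
  [R [R d] [R [R d] [R d]]]
  [R [R [R d] [R d]] [R d]]

2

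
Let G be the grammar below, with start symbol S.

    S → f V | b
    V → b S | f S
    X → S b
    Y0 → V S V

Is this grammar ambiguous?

Unambiguous

(X, Y0 are unreachable from S, so their rules don't affect L(S).) Each reachable nonterminal has at most one production per leading terminal, and all productions are right-linear; the derivation is determined token-by-token.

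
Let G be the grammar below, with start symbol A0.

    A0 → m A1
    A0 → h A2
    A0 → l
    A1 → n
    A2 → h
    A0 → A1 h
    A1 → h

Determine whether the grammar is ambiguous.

Witness: h h

Derivation 1: A0 ⇒ h A2 ⇒ h h
Derivation 2: A0 ⇒ A1 h ⇒ h h

Two distinct leftmost derivations for the same string.

Ambiguous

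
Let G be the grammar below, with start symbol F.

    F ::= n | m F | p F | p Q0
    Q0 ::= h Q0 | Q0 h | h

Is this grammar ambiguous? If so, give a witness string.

Ambiguous

Witness: p h h

Derivation 1: F ⇒ p Q0 ⇒ p h Q0 ⇒ p h h
Derivation 2: F ⇒ p Q0 ⇒ p Q0 h ⇒ p h h

Two distinct leftmost derivations for the same string.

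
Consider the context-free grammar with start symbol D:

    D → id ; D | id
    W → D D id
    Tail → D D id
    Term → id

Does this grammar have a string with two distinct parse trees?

Unambiguous

Only D is reachable from D; ignoring the rest: The reachable grammar is A → atom sep A | atom. Each atom is followed by either the separator (recurse) or end-of-string (stop) — no choice point.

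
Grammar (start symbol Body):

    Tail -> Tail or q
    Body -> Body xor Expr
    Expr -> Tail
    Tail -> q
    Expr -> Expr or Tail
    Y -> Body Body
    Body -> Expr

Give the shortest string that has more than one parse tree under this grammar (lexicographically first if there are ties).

length 1: no string has ≥2 trees
length 3: q or q has 2 parse trees

Two derivations of q or q:
  Body ⇒ Expr ⇒ Tail ⇒ Tail or q ⇒ q or q
  Body ⇒ Expr ⇒ Expr or Tail ⇒ Tail or Tail ⇒ q or Tail ⇒ q or q

q or q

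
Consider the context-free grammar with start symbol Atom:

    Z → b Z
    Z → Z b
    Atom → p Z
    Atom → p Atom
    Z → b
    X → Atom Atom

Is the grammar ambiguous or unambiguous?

Ambiguous

Witness: p b b

Derivation 1: Atom ⇒ p Z ⇒ p b Z ⇒ p b b
Derivation 2: Atom ⇒ p Z ⇒ p Z b ⇒ p b b

Two distinct leftmost derivations for the same string.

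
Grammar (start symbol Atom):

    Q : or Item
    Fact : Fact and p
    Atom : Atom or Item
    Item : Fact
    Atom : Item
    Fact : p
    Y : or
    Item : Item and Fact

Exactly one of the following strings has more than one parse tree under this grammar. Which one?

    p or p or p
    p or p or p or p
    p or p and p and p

p or p and p and p

p or p or p: 1 tree
p or p or p or p: 1 tree
p or p and p and p: 4 trees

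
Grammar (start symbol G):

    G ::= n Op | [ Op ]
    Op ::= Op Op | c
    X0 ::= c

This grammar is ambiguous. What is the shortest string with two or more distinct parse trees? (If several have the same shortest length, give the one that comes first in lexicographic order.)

n c c c

length 2: no string has ≥2 trees
length 3: no string has ≥2 trees
length 4: n c c c has 2 parse trees

Two derivations of n c c c:
  G ⇒ n Op ⇒ n Op Op ⇒ n Op Op Op ⇒ n c Op Op ⇒ n c c Op ⇒ n c c c
  G ⇒ n Op ⇒ n Op Op ⇒ n c Op ⇒ n c Op Op ⇒ n c c Op ⇒ n c c c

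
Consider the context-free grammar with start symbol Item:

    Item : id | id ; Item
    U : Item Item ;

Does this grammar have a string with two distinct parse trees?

Only Item is reachable from Item; ignoring the rest: The reachable grammar is A → atom sep A | atom. Each atom is followed by either the separator (recurse) or end-of-string (stop) — no choice point.

Unambiguous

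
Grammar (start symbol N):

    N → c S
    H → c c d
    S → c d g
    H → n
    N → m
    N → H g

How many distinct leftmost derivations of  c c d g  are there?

Parse trees for c c d g:
  [N c [S c d g]]
  [N [H c c d] g]

2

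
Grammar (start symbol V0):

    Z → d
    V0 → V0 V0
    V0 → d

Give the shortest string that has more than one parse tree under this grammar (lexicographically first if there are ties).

d d d

length 1: no string has ≥2 trees
length 2: no string has ≥2 trees
length 3: d d d has 2 parse trees

Two derivations of d d d:
  V0 ⇒ V0 V0 ⇒ V0 V0 V0 ⇒ d V0 V0 ⇒ d d V0 ⇒ d d d
  V0 ⇒ V0 V0 ⇒ d V0 ⇒ d V0 V0 ⇒ d d V0 ⇒ d d d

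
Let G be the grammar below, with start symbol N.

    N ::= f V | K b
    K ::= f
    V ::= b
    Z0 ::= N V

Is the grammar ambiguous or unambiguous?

Witness: f b

Derivation 1: N ⇒ f V ⇒ f b
Derivation 2: N ⇒ K b ⇒ f b

Two distinct leftmost derivations for the same string.

Ambiguous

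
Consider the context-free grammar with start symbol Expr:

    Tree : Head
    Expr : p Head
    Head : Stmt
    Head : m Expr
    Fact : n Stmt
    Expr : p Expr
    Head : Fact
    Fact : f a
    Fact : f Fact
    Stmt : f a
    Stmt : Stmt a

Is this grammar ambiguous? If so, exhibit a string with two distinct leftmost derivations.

Ambiguous

Witness: p f a

Derivation 1: Expr ⇒ p Head ⇒ p Stmt ⇒ p f a
Derivation 2: Expr ⇒ p Head ⇒ p Fact ⇒ p f a

Two distinct leftmost derivations for the same string.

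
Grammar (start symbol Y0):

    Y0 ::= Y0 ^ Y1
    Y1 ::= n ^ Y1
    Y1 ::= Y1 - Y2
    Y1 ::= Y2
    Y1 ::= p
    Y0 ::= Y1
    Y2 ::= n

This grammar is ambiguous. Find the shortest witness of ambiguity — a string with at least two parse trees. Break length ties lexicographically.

length 1: no string has ≥2 trees
length 3: n ^ n has 2 parse trees

Two derivations of n ^ n:
  Y0 ⇒ Y0 ^ Y1 ⇒ Y1 ^ Y1 ⇒ Y2 ^ Y1 ⇒ n ^ Y1 ⇒ n ^ Y2 ⇒ n ^ n
  Y0 ⇒ Y1 ⇒ n ^ Y1 ⇒ n ^ Y2 ⇒ n ^ n

n ^ n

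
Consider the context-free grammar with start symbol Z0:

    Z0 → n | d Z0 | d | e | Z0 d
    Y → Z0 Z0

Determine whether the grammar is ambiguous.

Ambiguous

Witness: d d

Derivation 1: Z0 ⇒ d Z0 ⇒ d d
Derivation 2: Z0 ⇒ Z0 d ⇒ d d

Two distinct leftmost derivations for the same string.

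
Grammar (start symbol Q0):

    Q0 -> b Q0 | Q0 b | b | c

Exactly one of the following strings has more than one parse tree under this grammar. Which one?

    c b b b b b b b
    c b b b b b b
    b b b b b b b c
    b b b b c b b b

b b b b c b b b

c b b b b b b b: 1 tree
c b b b b b b: 1 tree
b b b b b b b c: 1 tree
b b b b c b b b: 35 trees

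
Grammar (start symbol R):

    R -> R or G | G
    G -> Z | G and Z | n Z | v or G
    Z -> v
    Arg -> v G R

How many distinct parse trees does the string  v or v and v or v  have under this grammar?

Parse trees for v or v and v or v:
  [R [R [R [G [Z v]]] or [G [G [Z v]] and [Z v]]] or [G [Z v]]]
  [R [R [G [G v or [G [Z v]]] and [Z v]]] or [G [Z v]]]
  [R [R [G v or [G [G [Z v]] and [Z v]]]] or [G [Z v]]]

3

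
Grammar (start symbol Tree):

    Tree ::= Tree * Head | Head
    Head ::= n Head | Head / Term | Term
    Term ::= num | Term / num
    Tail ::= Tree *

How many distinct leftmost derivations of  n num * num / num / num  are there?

4

Parse trees for n num * num / num / num:
  [Tree [Tree [Head n [Head [Term num]]]] * [Head [Head [Term num]] / [Term [Term num] / num]]]
  [Tree [Tree [Head n [Head [Term num]]]] * [Head [Head [Head [Term num]] / [Term num]] / [Term num]]]
  [Tree [Tree [Head n [Head [Term num]]]] * [Head [Head [Term [Term num] / num]] / [Term num]]]
  [Tree [Tree [Head n [Head [Term num]]]] * [Head [Term [Term [Term num] / num] / num]]]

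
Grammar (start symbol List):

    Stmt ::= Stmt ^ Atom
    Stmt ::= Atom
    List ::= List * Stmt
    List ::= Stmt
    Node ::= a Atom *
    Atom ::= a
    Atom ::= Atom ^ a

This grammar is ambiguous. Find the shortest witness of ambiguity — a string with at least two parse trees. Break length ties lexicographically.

length 1: no string has ≥2 trees
length 3: a ^ a has 2 parse trees

Two derivations of a ^ a:
  List ⇒ Stmt ⇒ Stmt ^ Atom ⇒ Atom ^ Atom ⇒ a ^ Atom ⇒ a ^ a
  List ⇒ Stmt ⇒ Atom ⇒ Atom ^ a ⇒ a ^ a

a ^ a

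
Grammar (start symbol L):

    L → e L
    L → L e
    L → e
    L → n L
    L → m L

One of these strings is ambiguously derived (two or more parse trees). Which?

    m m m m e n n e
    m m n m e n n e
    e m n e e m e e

e m n e e m e e

m m m m e n n e: 1 tree
m m n m e n n e: 1 tree
e m n e e m e e: 8 trees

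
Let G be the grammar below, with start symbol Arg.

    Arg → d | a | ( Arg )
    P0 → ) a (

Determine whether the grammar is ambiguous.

(P0 is unreachable from Arg, so its rules don't affect L(Arg).) Each string is a nest of matched brackets around a single atom. An opening bracket forces the recursive rule; an atom forces the base rule.

Unambiguous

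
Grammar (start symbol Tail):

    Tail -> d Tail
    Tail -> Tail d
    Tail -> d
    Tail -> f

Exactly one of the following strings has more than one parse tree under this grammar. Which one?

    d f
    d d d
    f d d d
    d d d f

d f: 1 tree
d d d: 4 trees
f d d d: 1 tree
d d d f: 1 tree

d d d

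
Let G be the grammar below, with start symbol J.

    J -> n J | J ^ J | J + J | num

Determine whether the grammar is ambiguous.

Witness: n num + num

Derivation 1: J ⇒ n J ⇒ n J + J ⇒ n num + J ⇒ n num + num
Derivation 2: J ⇒ J + J ⇒ n J + J ⇒ n num + J ⇒ n num + num

Two distinct leftmost derivations for the same string.

Ambiguous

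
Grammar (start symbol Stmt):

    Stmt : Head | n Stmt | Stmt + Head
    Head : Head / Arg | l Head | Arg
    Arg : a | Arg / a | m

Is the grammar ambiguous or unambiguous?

Witness: a / a

Derivation 1: Stmt ⇒ Head ⇒ Head / Arg ⇒ Arg / Arg ⇒ a / Arg ⇒ a / a
Derivation 2: Stmt ⇒ Head ⇒ Arg ⇒ Arg / a ⇒ a / a

Two distinct leftmost derivations for the same string.

Ambiguous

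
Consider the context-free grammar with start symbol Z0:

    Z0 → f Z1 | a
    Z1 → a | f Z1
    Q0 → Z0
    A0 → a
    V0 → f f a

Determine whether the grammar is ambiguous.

(Q0, A0, V0 are unreachable from Z0, so their rules don't affect L(Z0).) Each reachable nonterminal has at most one production per leading terminal, and all productions are right-linear; the derivation is determined token-by-token.

Unambiguous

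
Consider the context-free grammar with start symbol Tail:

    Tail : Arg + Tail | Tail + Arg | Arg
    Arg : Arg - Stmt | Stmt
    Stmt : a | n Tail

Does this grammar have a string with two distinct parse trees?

Ambiguous

Witness: a + a

Derivation 1: Tail ⇒ Arg + Tail ⇒ Stmt + Tail ⇒ a + Tail ⇒ a + Arg ⇒ a + Stmt ⇒ a + a
Derivation 2: Tail ⇒ Tail + Arg ⇒ Arg + Arg ⇒ Stmt + Arg ⇒ a + Arg ⇒ a + Stmt ⇒ a + a

Two distinct leftmost derivations for the same string.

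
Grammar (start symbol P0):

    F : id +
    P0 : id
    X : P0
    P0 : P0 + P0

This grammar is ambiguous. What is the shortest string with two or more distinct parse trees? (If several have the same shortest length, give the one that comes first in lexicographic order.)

id + id + id

length 1: no string has ≥2 trees
length 3: no string has ≥2 trees
length 5: id + id + id has 2 parse trees

Two derivations of id + id + id:
  P0 ⇒ P0 + P0 ⇒ id + P0 ⇒ id + P0 + P0 ⇒ id + id + P0 ⇒ id + id + id
  P0 ⇒ P0 + P0 ⇒ P0 + P0 + P0 ⇒ id + P0 + P0 ⇒ id + id + P0 ⇒ id + id + id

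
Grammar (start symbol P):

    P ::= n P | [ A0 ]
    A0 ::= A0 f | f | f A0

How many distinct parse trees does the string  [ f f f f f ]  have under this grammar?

16

Parse trees for [ f f f f f ] (showing first 6 of 16):
  [P [ [A0 [A0 [A0 [A0 [A0 f] f] f] f] f] ]]
  [P [ [A0 [A0 [A0 [A0 f [A0 f]] f] f] f] ]]
  [P [ [A0 [A0 [A0 f [A0 [A0 f] f]] f] f] ]]
  [P [ [A0 [A0 [A0 f [A0 f [A0 f]]] f] f] ]]
  [P [ [A0 [A0 f [A0 [A0 [A0 f] f] f]] f] ]]
  [P [ [A0 [A0 f [A0 [A0 f [A0 f]] f]] f] ]]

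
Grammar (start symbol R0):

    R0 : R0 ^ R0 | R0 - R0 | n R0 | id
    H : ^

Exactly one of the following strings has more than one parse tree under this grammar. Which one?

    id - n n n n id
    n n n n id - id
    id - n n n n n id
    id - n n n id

id - n n n n id: 1 tree
n n n n id - id: 5 trees
id - n n n n n id: 1 tree
id - n n n id: 1 tree

n n n n id - id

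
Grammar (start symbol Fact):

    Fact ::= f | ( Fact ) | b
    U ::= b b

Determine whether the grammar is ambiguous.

Unambiguous

Only Fact is reachable from Fact; ignoring the rest: L(Fact) is { openⁿ atom closeⁿ : n ≥ 0 }. The bracket depth fixes n, and the derivation is forced at every step.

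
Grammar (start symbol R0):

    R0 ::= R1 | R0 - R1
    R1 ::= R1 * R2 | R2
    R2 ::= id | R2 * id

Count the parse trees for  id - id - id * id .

Parse trees for id - id - id * id:
  [R0 [R0 [R0 [R1 [R2 id]]] - [R1 [R2 id]]] - [R1 [R1 [R2 id]] * [R2 id]]]
  [R0 [R0 [R0 [R1 [R2 id]]] - [R1 [R2 id]]] - [R1 [R2 [R2 id] * id]]]

2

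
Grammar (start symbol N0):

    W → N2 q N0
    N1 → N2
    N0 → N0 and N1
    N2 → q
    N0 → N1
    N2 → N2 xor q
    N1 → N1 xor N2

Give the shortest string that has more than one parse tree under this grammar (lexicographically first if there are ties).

length 1: no string has ≥2 trees
length 3: q xor q has 2 parse trees

Two derivations of q xor q:
  N0 ⇒ N1 ⇒ N2 ⇒ N2 xor q ⇒ q xor q
  N0 ⇒ N1 ⇒ N1 xor N2 ⇒ N2 xor N2 ⇒ q xor N2 ⇒ q xor q

q xor q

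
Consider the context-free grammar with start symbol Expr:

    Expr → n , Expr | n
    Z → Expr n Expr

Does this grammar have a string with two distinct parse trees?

Unambiguous

(Z is unreachable from Expr, so its rules don't affect L(Expr).) The reachable grammar is A → atom sep A | atom. Each atom is followed by either the separator (recurse) or end-of-string (stop) — no choice point.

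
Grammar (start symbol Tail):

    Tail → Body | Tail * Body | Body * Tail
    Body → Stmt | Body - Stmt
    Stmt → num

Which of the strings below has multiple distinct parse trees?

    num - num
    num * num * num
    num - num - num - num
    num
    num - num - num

num - num: 1 tree
num * num * num: 4 trees
num - num - num - num: 1 tree
num: 1 tree
num - num - num: 1 tree

num * num * num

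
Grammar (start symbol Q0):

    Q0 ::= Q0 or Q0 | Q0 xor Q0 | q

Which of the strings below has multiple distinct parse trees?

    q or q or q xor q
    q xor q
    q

q or q or q xor q

q or q or q xor q: 5 trees
q xor q: 1 tree
q: 1 tree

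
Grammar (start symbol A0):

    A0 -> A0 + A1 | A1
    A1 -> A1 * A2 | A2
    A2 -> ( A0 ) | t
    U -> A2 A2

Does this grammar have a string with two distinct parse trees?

Unambiguous

(U is unreachable from A0, so its rules don't affect L(A0).) The grammar is stratified — A0 handles '+' (left-recursive), A1 handles '*', A2 atoms. Each operator has a fixed associativity and precedence level, so every string has one parse.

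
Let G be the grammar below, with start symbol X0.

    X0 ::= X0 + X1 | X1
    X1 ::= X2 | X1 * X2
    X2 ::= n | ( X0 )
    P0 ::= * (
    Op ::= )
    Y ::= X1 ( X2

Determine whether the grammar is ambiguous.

Only X0, X1, X2 are reachable from X0; ignoring the rest: The grammar is stratified — X0 handles '+' (left-recursive), X1 handles '*', X2 atoms. Each operator has a fixed associativity and precedence level, so every string has one parse.

Unambiguous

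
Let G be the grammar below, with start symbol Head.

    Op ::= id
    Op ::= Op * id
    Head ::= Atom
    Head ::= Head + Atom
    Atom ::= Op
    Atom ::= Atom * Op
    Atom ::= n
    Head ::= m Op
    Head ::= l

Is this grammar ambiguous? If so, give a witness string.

Witness: id * id

Derivation 1: Head ⇒ Atom ⇒ Op ⇒ Op * id ⇒ id * id
Derivation 2: Head ⇒ Atom ⇒ Atom * Op ⇒ Op * Op ⇒ id * Op ⇒ id * id

Two distinct leftmost derivations for the same string.

Ambiguous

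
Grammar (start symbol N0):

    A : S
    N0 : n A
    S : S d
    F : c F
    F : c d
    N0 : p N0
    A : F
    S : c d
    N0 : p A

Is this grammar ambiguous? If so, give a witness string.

Witness: n c d

Derivation 1: N0 ⇒ n A ⇒ n S ⇒ n c d
Derivation 2: N0 ⇒ n A ⇒ n F ⇒ n c d

Two distinct leftmost derivations for the same string.

Ambiguous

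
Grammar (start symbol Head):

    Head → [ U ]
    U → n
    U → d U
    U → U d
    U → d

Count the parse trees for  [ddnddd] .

10

Parse trees for [ddnddd] (showing first 6 of 10):
  [Head [ [U d [U d [U [U [U [U n] d] d] d]]] ]]
  [Head [ [U d [U [U d [U [U [U n] d] d]] d]] ]]
  [Head [ [U d [U [U [U d [U [U n] d]] d] d]] ]]
  [Head [ [U d [U [U [U [U d [U n]] d] d] d]] ]]
  [Head [ [U [U d [U d [U [U [U n] d] d]]] d] ]]
  [Head [ [U [U d [U [U d [U [U n] d]] d]] d] ]]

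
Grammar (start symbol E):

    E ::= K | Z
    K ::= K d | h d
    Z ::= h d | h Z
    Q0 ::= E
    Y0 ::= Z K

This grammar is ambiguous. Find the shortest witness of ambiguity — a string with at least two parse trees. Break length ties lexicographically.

h d

length 2: h d has 2 parse trees

Two derivations of h d:
  E ⇒ K ⇒ h d
  E ⇒ Z ⇒ h d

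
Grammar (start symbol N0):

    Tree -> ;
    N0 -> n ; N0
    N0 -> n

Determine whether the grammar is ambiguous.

Unambiguous

Only N0 is reachable from N0; ignoring the rest: The reachable grammar is A → atom sep A | atom. Each atom is followed by either the separator (recurse) or end-of-string (stop) — no choice point.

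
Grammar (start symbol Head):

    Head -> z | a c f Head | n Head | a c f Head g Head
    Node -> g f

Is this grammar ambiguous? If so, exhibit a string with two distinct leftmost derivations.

Ambiguous

Witness: a c f a c f z g z

Derivation 1: Head ⇒ a c f Head ⇒ a c f a c f Head g Head ⇒ a c f a c f z g Head ⇒ a c f a c f z g z
Derivation 2: Head ⇒ a c f Head g Head ⇒ a c f a c f Head g Head ⇒ a c f a c f z g Head ⇒ a c f a c f z g z

Two distinct leftmost derivations for the same string.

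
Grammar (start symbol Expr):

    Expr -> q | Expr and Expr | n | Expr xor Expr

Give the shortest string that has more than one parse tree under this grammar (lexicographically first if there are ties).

length 1: no string has ≥2 trees
length 3: no string has ≥2 trees
length 5: n and n and n has 2 parse trees

Two derivations of n and n and n:
  Expr ⇒ Expr and Expr ⇒ Expr and Expr and Expr ⇒ n and Expr and Expr ⇒ n and n and Expr ⇒ n and n and n
  Expr ⇒ Expr and Expr ⇒ n and Expr ⇒ n and Expr and Expr ⇒ n and n and Expr ⇒ n and n and n

n and n and n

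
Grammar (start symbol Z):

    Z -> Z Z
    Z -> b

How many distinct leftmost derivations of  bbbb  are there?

Parse trees for bbbb:
  [Z [Z b] [Z [Z b] [Z [Z b] [Z b]]]]
  [Z [Z b] [Z [Z [Z b] [Z b]] [Z b]]]
  [Z [Z [Z b] [Z b]] [Z [Z b] [Z b]]]
  [Z [Z [Z b] [Z [Z b] [Z b]]] [Z b]]
  [Z [Z [Z [Z b] [Z b]] [Z b]] [Z b]]

5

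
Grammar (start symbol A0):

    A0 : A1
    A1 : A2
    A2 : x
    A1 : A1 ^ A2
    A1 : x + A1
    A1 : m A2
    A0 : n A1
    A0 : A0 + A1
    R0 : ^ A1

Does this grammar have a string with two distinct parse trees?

Ambiguous

Witness: x + x

Derivation 1: A0 ⇒ A1 ⇒ x + A1 ⇒ x + A2 ⇒ x + x
Derivation 2: A0 ⇒ A0 + A1 ⇒ A1 + A1 ⇒ A2 + A1 ⇒ x + A1 ⇒ x + A2 ⇒ x + x

Two distinct leftmost derivations for the same string.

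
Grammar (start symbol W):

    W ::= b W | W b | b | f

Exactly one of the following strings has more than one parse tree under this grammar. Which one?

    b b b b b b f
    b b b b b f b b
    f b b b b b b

b b b b b b f: 1 tree
b b b b b f b b: 21 trees
f b b b b b b: 1 tree

b b b b b f b b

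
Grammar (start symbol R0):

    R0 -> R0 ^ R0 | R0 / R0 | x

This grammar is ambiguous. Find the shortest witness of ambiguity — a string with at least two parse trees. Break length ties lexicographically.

length 1: no string has ≥2 trees
length 3: no string has ≥2 trees
length 5: x / x / x has 2 parse trees

Two derivations of x / x / x:
  R0 ⇒ R0 / R0 ⇒ R0 / R0 / R0 ⇒ x / R0 / R0 ⇒ x / x / R0 ⇒ x / x / x
  R0 ⇒ R0 / R0 ⇒ x / R0 ⇒ x / R0 / R0 ⇒ x / x / R0 ⇒ x / x / x

x / x / x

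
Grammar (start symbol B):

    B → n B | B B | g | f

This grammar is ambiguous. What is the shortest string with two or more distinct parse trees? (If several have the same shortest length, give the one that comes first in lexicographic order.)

f f f

length 1: no string has ≥2 trees
length 2: no string has ≥2 trees
length 3: f f f has 2 parse trees

Two derivations of f f f:
  B ⇒ B B ⇒ B B B ⇒ f B B ⇒ f f B ⇒ f f f
  B ⇒ B B ⇒ f B ⇒ f B B ⇒ f f B ⇒ f f f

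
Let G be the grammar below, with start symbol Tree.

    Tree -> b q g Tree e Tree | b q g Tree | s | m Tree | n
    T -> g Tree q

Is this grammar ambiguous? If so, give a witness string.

Witness: b q g b q g n e n

Derivation 1: Tree ⇒ b q g Tree e Tree ⇒ b q g b q g Tree e Tree ⇒ b q g b q g n e Tree ⇒ b q g b q g n e n
Derivation 2: Tree ⇒ b q g Tree ⇒ b q g b q g Tree e Tree ⇒ b q g b q g n e Tree ⇒ b q g b q g n e n

Two distinct leftmost derivations for the same string.

Ambiguous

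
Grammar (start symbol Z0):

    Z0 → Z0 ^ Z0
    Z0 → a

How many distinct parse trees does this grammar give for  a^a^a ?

2

Parse trees for a^a^a:
  [Z0 [Z0 a] ^ [Z0 [Z0 a] ^ [Z0 a]]]
  [Z0 [Z0 [Z0 a] ^ [Z0 a]] ^ [Z0 a]]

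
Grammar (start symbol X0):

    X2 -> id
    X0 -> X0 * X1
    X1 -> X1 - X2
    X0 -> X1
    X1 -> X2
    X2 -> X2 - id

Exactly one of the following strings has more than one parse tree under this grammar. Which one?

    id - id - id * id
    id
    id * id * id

id - id - id * id

id - id - id * id: 4 trees
id: 1 tree
id * id * id: 1 tree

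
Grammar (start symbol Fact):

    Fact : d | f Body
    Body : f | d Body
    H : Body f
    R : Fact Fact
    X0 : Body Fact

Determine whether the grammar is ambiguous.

Only Fact, Body are reachable from Fact; ignoring the rest: Restricted to the reachable nonterminals, every rule has the form A → t or A → t B, and no two rules for the same A share a first terminal. The grammar encodes a DFA — one run per string.

Unambiguous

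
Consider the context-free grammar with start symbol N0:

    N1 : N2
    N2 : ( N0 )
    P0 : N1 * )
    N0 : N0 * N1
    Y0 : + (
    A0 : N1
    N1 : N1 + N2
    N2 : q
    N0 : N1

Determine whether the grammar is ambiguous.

Unambiguous

(Y0, A0, P0 are unreachable from N0, so their rules don't affect L(N0).) The grammar is stratified — N0 handles '*' (left-recursive), N1 handles '+', N2 atoms. Each operator has a fixed associativity and precedence level, so every string has one parse.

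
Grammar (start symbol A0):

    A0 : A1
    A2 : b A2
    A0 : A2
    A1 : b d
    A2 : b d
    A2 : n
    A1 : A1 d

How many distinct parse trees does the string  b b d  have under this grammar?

1

Parse trees for b b d:
  [A0 [A2 b [A2 b d]]]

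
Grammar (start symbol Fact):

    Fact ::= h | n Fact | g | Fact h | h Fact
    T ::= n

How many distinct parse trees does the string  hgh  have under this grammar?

Parse trees for hgh:
  [Fact [Fact h [Fact g]] h]
  [Fact h [Fact [Fact g] h]]

2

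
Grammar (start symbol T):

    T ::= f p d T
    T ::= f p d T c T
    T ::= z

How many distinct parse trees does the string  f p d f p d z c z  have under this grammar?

2

Parse trees for f p d f p d z c z:
  [T f p d [T f p d [T z] c [T z]]]
  [T f p d [T f p d [T z]] c [T z]]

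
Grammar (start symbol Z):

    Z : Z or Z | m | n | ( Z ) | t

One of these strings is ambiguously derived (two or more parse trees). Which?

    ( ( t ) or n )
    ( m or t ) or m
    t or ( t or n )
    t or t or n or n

( ( t ) or n ): 1 tree
( m or t ) or m: 1 tree
t or ( t or n ): 1 tree
t or t or n or n: 5 trees

t or t or n or n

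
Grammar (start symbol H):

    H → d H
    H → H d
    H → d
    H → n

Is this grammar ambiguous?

Ambiguous

Witness: d d

Derivation 1: H ⇒ d H ⇒ d d
Derivation 2: H ⇒ H d ⇒ d d

Two distinct leftmost derivations for the same string.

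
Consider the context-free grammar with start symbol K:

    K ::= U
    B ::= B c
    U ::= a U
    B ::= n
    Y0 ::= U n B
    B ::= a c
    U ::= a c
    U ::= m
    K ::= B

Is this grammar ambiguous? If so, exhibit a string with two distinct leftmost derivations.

Witness: a c

Derivation 1: K ⇒ U ⇒ a c
Derivation 2: K ⇒ B ⇒ a c

Two distinct leftmost derivations for the same string.

Ambiguous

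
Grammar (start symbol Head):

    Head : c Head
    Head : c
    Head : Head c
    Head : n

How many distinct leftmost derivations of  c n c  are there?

2

Parse trees for c n c:
  [Head c [Head [Head n] c]]
  [Head [Head c [Head n]] c]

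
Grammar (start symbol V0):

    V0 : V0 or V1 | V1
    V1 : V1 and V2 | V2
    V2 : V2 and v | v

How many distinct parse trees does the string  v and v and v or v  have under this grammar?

4

Parse trees for v and v and v or v:
  [V0 [V0 [V1 [V1 [V2 v]] and [V2 [V2 v] and v]]] or [V1 [V2 v]]]
  [V0 [V0 [V1 [V1 [V1 [V2 v]] and [V2 v]] and [V2 v]]] or [V1 [V2 v]]]
  [V0 [V0 [V1 [V1 [V2 [V2 v] and v]] and [V2 v]]] or [V1 [V2 v]]]
  [V0 [V0 [V1 [V2 [V2 [V2 v] and v] and v]]] or [V1 [V2 v]]]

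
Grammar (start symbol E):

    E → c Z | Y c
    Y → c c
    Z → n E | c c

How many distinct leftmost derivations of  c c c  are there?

2

Parse trees for c c c:
  [E c [Z c c]]
  [E [Y c c] c]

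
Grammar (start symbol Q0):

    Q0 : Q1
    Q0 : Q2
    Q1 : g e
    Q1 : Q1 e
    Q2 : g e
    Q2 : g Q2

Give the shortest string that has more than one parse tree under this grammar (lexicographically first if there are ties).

length 2: g e has 2 parse trees

Two derivations of g e:
  Q0 ⇒ Q1 ⇒ g e
  Q0 ⇒ Q2 ⇒ g e

g e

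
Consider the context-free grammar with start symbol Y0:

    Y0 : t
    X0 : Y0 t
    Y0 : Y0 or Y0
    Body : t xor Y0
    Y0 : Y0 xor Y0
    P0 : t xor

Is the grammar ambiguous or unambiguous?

Witness: t or t or t

Derivation 1: Y0 ⇒ Y0 or Y0 ⇒ t or Y0 ⇒ t or Y0 or Y0 ⇒ t or t or Y0 ⇒ t or t or t
Derivation 2: Y0 ⇒ Y0 or Y0 ⇒ Y0 or Y0 or Y0 ⇒ t or Y0 or Y0 ⇒ t or t or Y0 ⇒ t or t or t

Two distinct leftmost derivations for the same string.

Ambiguous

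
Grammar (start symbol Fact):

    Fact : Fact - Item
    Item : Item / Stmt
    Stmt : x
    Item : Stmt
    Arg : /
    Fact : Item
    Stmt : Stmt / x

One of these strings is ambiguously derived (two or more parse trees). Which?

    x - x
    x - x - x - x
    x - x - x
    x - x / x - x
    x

x - x: 1 tree
x - x - x - x: 1 tree
x - x - x: 1 tree
x - x / x - x: 2 trees
x: 1 tree

x - x / x - x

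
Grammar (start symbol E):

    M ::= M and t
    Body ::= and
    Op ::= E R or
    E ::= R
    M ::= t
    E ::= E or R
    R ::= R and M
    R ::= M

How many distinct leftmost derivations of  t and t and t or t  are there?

Parse trees for t and t and t or t:
  [E [E [R [R [M t]] and [M [M t] and t]]] or [R [M t]]]
  [E [E [R [R [R [M t]] and [M t]] and [M t]]] or [R [M t]]]
  [E [E [R [R [M [M t] and t]] and [M t]]] or [R [M t]]]
  [E [E [R [M [M [M t] and t] and t]]] or [R [M t]]]

4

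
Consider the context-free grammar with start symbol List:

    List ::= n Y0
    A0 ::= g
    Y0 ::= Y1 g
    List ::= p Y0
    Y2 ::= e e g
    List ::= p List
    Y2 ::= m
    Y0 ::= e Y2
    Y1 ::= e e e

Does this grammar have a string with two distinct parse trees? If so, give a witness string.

Ambiguous

Witness: n e e e g

Derivation 1: List ⇒ n Y0 ⇒ n Y1 g ⇒ n e e e g
Derivation 2: List ⇒ n Y0 ⇒ n e Y2 ⇒ n e e e g

Two distinct leftmost derivations for the same string.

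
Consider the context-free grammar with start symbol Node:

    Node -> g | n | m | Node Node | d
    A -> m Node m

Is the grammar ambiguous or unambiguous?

Ambiguous

Witness: d d d

Derivation 1: Node ⇒ Node Node ⇒ Node Node Node ⇒ d Node Node ⇒ d d Node ⇒ d d d
Derivation 2: Node ⇒ Node Node ⇒ d Node ⇒ d Node Node ⇒ d d Node ⇒ d d d

Two distinct leftmost derivations for the same string.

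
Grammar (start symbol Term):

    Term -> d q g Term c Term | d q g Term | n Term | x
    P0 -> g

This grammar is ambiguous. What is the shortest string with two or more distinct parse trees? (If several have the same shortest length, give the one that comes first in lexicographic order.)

d q g d q g x c x

length 1: no string has ≥2 trees
length 2: no string has ≥2 trees
length 3: no string has ≥2 trees
length 4: no string has ≥2 trees
length 5: no string has ≥2 trees
length 6: no string has ≥2 trees
length 7: no string has ≥2 trees
length 8: no string has ≥2 trees
length 9: d q g d q g x c x has 2 parse trees

Two derivations of d q g d q g x c x:
  Term ⇒ d q g Term c Term ⇒ d q g d q g Term c Term ⇒ d q g d q g x c Term ⇒ d q g d q g x c x
  Term ⇒ d q g Term ⇒ d q g d q g Term c Term ⇒ d q g d q g x c Term ⇒ d q g d q g x c x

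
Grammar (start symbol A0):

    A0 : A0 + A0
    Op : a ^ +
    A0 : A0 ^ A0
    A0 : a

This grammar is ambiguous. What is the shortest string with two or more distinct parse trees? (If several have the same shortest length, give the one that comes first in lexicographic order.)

a + a + a

length 1: no string has ≥2 trees
length 3: no string has ≥2 trees
length 5: a + a + a has 2 parse trees

Two derivations of a + a + a:
  A0 ⇒ A0 + A0 ⇒ A0 + A0 + A0 ⇒ a + A0 + A0 ⇒ a + a + A0 ⇒ a + a + a
  A0 ⇒ A0 + A0 ⇒ a + A0 ⇒ a + A0 + A0 ⇒ a + a + A0 ⇒ a + a + a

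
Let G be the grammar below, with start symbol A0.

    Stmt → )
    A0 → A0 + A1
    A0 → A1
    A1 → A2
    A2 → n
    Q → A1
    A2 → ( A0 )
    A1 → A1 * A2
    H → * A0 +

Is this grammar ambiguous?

(Q, H, Stmt are unreachable from A0, so their rules don't affect L(A0).) The grammar is stratified — A0 handles '+' (left-recursive), A1 handles '*', A2 atoms. Each operator has a fixed associativity and precedence level, so every string has one parse.

Unambiguous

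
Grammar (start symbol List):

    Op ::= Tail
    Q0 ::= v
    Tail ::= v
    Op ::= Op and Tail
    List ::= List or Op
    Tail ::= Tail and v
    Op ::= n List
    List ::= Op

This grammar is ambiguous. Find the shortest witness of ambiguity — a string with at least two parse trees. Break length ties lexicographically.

v and v

length 1: no string has ≥2 trees
length 2: no string has ≥2 trees
length 3: v and v has 2 parse trees

Two derivations of v and v:
  List ⇒ Op ⇒ Tail ⇒ Tail and v ⇒ v and v
  List ⇒ Op ⇒ Op and Tail ⇒ Tail and Tail ⇒ v and Tail ⇒ v and v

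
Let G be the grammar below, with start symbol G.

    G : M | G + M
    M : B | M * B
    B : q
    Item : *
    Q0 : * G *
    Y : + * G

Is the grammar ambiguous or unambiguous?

Unambiguous

Only G, M, B are reachable from G; ignoring the rest: The grammar is stratified — G handles '+' (left-recursive), M handles '*', B atoms. Each operator has a fixed associativity and precedence level, so every string has one parse.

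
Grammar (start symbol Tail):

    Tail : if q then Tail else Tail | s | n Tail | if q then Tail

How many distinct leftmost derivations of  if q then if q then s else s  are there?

Parse trees for if q then if q then s else s:
  [Tail if q then [Tail if q then [Tail s]] else [Tail s]]
  [Tail if q then [Tail if q then [Tail s] else [Tail s]]]

2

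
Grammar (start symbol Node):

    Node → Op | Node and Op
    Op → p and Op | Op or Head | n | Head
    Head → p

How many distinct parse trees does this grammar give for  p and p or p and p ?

3

Parse trees for p and p or p and p:
  [Node [Node [Op p and [Op [Op [Head p]] or [Head p]]]] and [Op [Head p]]]
  [Node [Node [Op [Op p and [Op [Head p]]] or [Head p]]] and [Op [Head p]]]
  [Node [Node [Node [Op [Head p]]] and [Op [Op [Head p]] or [Head p]]] and [Op [Head p]]]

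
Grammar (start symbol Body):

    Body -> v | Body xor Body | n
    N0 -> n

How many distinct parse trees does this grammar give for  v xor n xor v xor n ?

Parse trees for v xor n xor v xor n:
  [Body [Body v] xor [Body [Body n] xor [Body [Body v] xor [Body n]]]]
  [Body [Body v] xor [Body [Body [Body n] xor [Body v]] xor [Body n]]]
  [Body [Body [Body v] xor [Body n]] xor [Body [Body v] xor [Body n]]]
  [Body [Body [Body v] xor [Body [Body n] xor [Body v]]] xor [Body n]]
  [Body [Body [Body [Body v] xor [Body n]] xor [Body v]] xor [Body n]]

5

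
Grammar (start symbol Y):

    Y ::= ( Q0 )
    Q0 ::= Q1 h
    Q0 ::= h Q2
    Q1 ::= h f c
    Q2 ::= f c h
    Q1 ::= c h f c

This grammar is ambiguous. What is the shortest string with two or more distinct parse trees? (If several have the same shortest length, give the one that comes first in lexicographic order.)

( h f c h )

length 6: ( h f c h ) has 2 parse trees

Two derivations of ( h f c h ):
  Y ⇒ ( Q0 ) ⇒ ( Q1 h ) ⇒ ( h f c h )
  Y ⇒ ( Q0 ) ⇒ ( h Q2 ) ⇒ ( h f c h )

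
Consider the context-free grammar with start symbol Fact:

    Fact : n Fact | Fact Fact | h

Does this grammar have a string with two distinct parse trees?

Ambiguous

Witness: h h h

Derivation 1: Fact ⇒ Fact Fact ⇒ Fact Fact Fact ⇒ h Fact Fact ⇒ h h Fact ⇒ h h h
Derivation 2: Fact ⇒ Fact Fact ⇒ h Fact ⇒ h Fact Fact ⇒ h h Fact ⇒ h h h

Two distinct leftmost derivations for the same string.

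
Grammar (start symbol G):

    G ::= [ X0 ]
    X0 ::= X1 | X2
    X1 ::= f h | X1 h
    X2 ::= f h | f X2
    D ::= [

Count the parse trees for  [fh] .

Parse trees for [fh]:
  [G [ [X0 [X1 f h]] ]]
  [G [ [X0 [X2 f h]] ]]

2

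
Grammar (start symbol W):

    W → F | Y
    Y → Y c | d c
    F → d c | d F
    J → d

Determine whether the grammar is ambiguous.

Ambiguous

Witness: d c

Derivation 1: W ⇒ F ⇒ d c
Derivation 2: W ⇒ Y ⇒ d c

Two distinct leftmost derivations for the same string.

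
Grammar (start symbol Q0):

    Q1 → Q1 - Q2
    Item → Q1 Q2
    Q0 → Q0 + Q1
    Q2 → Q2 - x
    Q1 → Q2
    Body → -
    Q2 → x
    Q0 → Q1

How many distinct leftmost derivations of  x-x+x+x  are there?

2

Parse trees for x-x+x+x:
  [Q0 [Q0 [Q0 [Q1 [Q1 [Q2 x]] - [Q2 x]]] + [Q1 [Q2 x]]] + [Q1 [Q2 x]]]
  [Q0 [Q0 [Q0 [Q1 [Q2 [Q2 x] - x]]] + [Q1 [Q2 x]]] + [Q1 [Q2 x]]]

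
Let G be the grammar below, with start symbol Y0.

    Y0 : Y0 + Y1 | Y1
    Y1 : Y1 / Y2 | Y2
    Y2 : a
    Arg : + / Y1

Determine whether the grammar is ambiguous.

Unambiguous

(Arg is unreachable from Y0, so its rules don't affect L(Y0).) Y0 → Y0 + Y1 | Y1  ;  Y1 → Y1 / Y2 | Y2  — a left-associative chain with Y2 at the bottom. Each string factors uniquely by precedence.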